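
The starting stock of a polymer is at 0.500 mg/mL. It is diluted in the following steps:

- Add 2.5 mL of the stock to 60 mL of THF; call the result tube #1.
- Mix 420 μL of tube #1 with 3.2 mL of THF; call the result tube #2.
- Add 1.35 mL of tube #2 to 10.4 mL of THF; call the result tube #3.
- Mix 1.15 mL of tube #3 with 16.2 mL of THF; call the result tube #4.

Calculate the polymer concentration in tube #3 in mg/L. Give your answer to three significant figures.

Step 1: 2.5 mL + 60 mL = 62.5 mL total → factor 62.5/2.5 = 25
Step 2: 420 μL + 3.2 mL = 3620 μL total → factor 3620/420 = 8.619
Step 3: 1.35 mL + 10.4 mL = 11.75 mL total → factor 11.75/1.35 = 8.7037
Dilution factor through tube #3 = 25 × 8.619 × 8.7037 = 1875.4
[tube #3] = 0.500 mg/mL / 1875.4 = 0.0002666 mg/mL = 0.267 mg/L

0.267 mg/L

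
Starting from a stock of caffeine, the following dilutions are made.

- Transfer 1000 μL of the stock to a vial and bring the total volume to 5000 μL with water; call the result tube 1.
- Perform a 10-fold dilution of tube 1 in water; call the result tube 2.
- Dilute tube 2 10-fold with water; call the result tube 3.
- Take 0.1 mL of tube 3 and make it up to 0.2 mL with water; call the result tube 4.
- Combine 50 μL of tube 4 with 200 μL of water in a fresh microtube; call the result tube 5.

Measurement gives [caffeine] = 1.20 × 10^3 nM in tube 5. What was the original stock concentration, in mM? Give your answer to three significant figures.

Step 1: 1000 μL brought to 5000 μL → factor 5000/1000 = 5
Step 2: 10-fold → factor 10
Step 3: 10-fold → factor 10
Step 4: 0.1 mL brought to 0.2 mL → factor 0.2/0.1 = 2
Step 5: 50 μL + 200 μL = 250 μL total → factor 250/50 = 5
Overall dilution factor = 5 × 10 × 10 × 2 × 5 = 5000
Stock = 1.20 × 10^3 nM × 5000 = 6.000 × 10^6 nM = 6.00 mM

6.00 mM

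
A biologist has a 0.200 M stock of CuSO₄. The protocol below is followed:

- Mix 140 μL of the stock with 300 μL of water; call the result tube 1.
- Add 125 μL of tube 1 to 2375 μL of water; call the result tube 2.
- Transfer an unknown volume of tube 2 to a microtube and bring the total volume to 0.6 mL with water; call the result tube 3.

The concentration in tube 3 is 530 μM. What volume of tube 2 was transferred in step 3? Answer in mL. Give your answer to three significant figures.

Step 1: 140 μL + 300 μL = 440 μL total → factor 440/140 = 3.1429
Step 2: 125 μL + 2375 μL = 2500 μL total → factor 2500/125 = 20
Step 3: v brought to 0.6 mL → factor = 0.6 mL/v
Product of known-step factors = 62.857
Overall factor = 0.200 M / (530 μM) = 377.36
Step-3 factor = 377.36 / 62.857 = 6.0034
v = 0.6 mL / 6.0034 = 0.0999 mL

0.0999 mL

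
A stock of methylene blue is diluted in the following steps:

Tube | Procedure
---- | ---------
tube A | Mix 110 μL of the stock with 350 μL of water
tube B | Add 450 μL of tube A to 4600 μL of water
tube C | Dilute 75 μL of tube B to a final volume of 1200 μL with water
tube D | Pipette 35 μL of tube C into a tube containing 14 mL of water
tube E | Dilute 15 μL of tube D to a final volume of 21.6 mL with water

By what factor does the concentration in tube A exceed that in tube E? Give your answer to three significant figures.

Step 1: 110 μL + 350 μL = 460 μL total → factor 460/110 = 4.1818
Step 2: 450 μL + 4600 μL = 5050 μL total → factor 5050/450 = 11.222
Step 3: 75 μL brought to 1200 μL → factor 1200/75 = 16
Step 4: 35 μL + 14 mL = 14035 μL total → factor 14035/35 = 401
Step 5: 15 μL brought to 21.6 mL → factor 21600/15 = 1440
Dilution factor to tube A = 4.1818; to tube E = 4.3358 × 10^8
[tube A]/[tube E] = (factor to tube E)/(factor to tube A) = 4.3358 × 10^8/4.1818 = 1.04 × 10^8

1.04 × 10^8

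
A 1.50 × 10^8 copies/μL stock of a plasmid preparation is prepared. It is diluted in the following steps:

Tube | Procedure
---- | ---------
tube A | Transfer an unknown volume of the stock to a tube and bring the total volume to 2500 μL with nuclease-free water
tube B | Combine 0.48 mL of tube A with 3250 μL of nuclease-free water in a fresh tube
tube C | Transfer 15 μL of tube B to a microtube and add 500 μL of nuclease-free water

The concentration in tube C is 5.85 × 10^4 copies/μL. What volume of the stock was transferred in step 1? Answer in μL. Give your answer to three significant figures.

Step 1: v brought to 2500 μL → factor = 2500 μL/v
Step 2: 0.48 mL + 3250 μL = 3.73 mL total → factor 3.73/0.48 = 7.7708
Step 3: 15 μL + 500 μL = 515 μL total → factor 515/15 = 34.333
Product of known-step factors = 266.8
Overall factor = 1.50 × 10^8 copies/μL / (5.85 × 10^4 copies/μL) = 2564.1
Step-1 factor = 2564.1 / 266.8 = 9.6106
v = 2500 μL / 9.6106 = 260 μL

260 μL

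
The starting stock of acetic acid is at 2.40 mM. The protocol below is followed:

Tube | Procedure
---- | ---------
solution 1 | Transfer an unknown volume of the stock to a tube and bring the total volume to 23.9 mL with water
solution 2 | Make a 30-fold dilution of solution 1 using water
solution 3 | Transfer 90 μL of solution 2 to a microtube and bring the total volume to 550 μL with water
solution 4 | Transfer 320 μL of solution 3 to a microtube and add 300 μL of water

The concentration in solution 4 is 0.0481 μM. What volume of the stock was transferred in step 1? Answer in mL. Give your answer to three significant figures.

Step 1: v brought to 23.9 mL → factor = 23.9 mL/v
Step 2: 30-fold → factor 30
Step 3: 90 μL brought to 550 μL → factor 550/90 = 6.1111
Step 4: 320 μL + 300 μL = 620 μL total → factor 620/320 = 1.9375
Product of known-step factors = 355.21
Overall factor = 2.40 mM / (0.0481 μM) = 49896
Step-1 factor = 49896 / 355.21 = 140.47
v = 23.9 mL / 140.47 = 0.170 mL

0.170 mL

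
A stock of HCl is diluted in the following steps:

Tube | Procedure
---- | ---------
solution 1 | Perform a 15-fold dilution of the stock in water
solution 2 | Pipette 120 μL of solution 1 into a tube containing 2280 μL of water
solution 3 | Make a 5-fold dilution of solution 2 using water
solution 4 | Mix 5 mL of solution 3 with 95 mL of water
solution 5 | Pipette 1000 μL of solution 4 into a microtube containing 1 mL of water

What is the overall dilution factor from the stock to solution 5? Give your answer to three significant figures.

Step 1: 15-fold → factor 15
Step 2: 120 μL + 2280 μL = 2400 μL total → factor 2400/120 = 20
Step 3: 5-fold → factor 5
Step 4: 5 mL + 95 mL = 100 mL total → factor 100/5 = 20
Step 5: 1000 μL + 1 mL = 2000 μL total → factor 2000/1000 = 2
Overall dilution factor = 15 × 20 × 5 × 20 × 2 = 60000

6.00 × 10^4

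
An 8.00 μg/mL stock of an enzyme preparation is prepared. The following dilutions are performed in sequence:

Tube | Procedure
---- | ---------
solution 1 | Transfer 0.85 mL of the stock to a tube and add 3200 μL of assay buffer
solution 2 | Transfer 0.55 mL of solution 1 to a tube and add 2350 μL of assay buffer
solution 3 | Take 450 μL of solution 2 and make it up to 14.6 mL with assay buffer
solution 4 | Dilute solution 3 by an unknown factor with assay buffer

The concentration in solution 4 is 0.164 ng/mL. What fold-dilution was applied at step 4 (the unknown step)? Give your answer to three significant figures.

59.8-fold

Step 1: 0.85 mL + 3200 μL = 4.05 mL total → factor 4.05/0.85 = 4.7647
Step 2: 0.55 mL + 2350 μL = 2.9 mL total → factor 2.9/0.55 = 5.2727
Step 3: 450 μL brought to 14.6 mL → factor 14600/450 = 32.444
Step 4: unknown factor x
Product of known-step factors = 815.1
Overall factor = 8.00 μg/mL / (0.164 ng/mL) = 48780
x = 48780 / 815.1 = 59.8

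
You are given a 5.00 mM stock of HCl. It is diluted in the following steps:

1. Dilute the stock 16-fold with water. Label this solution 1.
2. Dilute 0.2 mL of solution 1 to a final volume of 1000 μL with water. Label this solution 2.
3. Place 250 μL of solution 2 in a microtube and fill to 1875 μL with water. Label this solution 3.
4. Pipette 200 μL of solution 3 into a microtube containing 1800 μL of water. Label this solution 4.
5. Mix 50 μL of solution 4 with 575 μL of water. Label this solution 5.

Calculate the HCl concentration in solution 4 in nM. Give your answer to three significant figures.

Step 1: 16-fold → factor 16
Step 2: 0.2 mL brought to 1000 μL → factor 1/0.2 = 5
Step 3: 250 μL brought to 1875 μL → factor 1875/250 = 7.5
Step 4: 200 μL + 1800 μL = 2000 μL total → factor 2000/200 = 10
Dilution factor through solution 4 = 16 × 5 × 7.5 × 10 = 6000
[solution 4] = 5.00 mM / 6000 = 0.0008333 mM = 833 nM

833 nM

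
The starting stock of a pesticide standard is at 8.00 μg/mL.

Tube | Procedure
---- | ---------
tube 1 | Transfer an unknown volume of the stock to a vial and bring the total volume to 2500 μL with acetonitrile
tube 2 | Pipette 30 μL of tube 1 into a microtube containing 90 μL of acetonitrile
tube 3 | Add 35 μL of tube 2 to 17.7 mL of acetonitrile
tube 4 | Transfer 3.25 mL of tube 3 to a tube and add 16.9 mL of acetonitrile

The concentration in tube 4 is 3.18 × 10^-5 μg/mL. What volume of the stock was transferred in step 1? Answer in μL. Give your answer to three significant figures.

125 μL

Step 1: v brought to 2500 μL → factor = 2500 μL/v
Step 2: 30 μL + 90 μL = 120 μL total → factor 120/30 = 4
Step 3: 35 μL + 17.7 mL = 17735 μL total → factor 17735/35 = 506.71
Step 4: 3.25 mL + 16.9 mL = 20.15 mL total → factor 20.15/3.25 = 6.2
Product of known-step factors = 12567
Overall factor = 8.00 μg/mL / (3.18 × 10^-5 μg/mL) = 2.5157 × 10^5
Step-1 factor = 2.5157 × 10^5 / 12567 = 20.019
v = 2500 μL / 20.019 = 125 μL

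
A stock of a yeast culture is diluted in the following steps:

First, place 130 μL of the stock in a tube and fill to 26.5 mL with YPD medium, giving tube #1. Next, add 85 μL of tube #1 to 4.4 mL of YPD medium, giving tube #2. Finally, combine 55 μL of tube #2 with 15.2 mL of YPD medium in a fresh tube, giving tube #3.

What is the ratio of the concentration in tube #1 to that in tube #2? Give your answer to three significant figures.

Step 1: 130 μL brought to 26.5 mL → factor 26500/130 = 203.85
Step 2: 85 μL + 4.4 mL = 4485 μL total → factor 4485/85 = 52.765
Dilution factor to tube #1 = 203.85; to tube #2 = 10756
[tube #1]/[tube #2] = (factor to tube #2)/(factor to tube #1) = 10756/203.85 = 52.8

52.8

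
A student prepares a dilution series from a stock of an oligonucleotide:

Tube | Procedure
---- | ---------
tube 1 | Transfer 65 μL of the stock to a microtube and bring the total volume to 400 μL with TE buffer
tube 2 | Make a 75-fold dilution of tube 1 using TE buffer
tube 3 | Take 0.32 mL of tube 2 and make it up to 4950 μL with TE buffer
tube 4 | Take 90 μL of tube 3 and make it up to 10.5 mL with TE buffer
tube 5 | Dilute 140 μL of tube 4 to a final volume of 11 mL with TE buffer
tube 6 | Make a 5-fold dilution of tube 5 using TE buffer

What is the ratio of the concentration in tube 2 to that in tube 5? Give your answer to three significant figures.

1.42 × 10^5

Step 1: 65 μL brought to 400 μL → factor 400/65 = 6.1538
Step 2: 75-fold → factor 75
Step 3: 0.32 mL brought to 4950 μL → factor 4.95/0.32 = 15.469
Step 4: 90 μL brought to 10.5 mL → factor 10500/90 = 116.67
Step 5: 140 μL brought to 11 mL → factor 11000/140 = 78.571
Dilution factor to tube 2 = 461.54; to tube 5 = 6.5445 × 10^7
[tube 2]/[tube 5] = (factor to tube 5)/(factor to tube 2) = 6.5445 × 10^7/461.54 = 1.42 × 10^5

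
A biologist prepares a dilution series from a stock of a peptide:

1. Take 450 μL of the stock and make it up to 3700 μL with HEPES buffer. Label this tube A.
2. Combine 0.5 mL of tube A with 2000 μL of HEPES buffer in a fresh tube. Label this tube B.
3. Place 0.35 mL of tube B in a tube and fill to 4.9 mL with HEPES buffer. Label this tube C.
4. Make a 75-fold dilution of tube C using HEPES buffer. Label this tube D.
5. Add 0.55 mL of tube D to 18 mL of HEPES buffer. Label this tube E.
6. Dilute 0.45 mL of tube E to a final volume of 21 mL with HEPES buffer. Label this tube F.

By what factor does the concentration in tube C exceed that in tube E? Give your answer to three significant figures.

Step 1: 450 μL brought to 3700 μL → factor 3700/450 = 8.2222
Step 2: 0.5 mL + 2000 μL = 2.5 mL total → factor 2.5/0.5 = 5
Step 3: 0.35 mL brought to 4.9 mL → factor 4.9/0.35 = 14
Step 4: 75-fold → factor 75
Step 5: 0.55 mL + 18 mL = 18.55 mL total → factor 18.55/0.55 = 33.727
Dilution factor to tube C = 575.56; to tube E = 1.4559 × 10^6
[tube C]/[tube E] = (factor to tube E)/(factor to tube C) = 1.4559 × 10^6/575.56 = 2.53 × 10^3

2.53 × 10^3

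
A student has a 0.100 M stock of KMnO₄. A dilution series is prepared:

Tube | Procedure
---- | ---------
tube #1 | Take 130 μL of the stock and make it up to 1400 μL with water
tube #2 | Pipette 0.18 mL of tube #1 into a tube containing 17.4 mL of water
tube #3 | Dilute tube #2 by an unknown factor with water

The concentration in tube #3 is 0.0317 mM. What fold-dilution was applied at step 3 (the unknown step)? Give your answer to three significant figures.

3.00-fold

Step 1: 130 μL brought to 1400 μL → factor 1400/130 = 10.769
Step 2: 0.18 mL + 17.4 mL = 17.58 mL total → factor 17.58/0.18 = 97.667
Step 3: unknown factor x
Product of known-step factors = 1051.8
Overall factor = 0.100 M / (0.0317 mM) = 3154.6
x = 3154.6 / 1051.8 = 3.00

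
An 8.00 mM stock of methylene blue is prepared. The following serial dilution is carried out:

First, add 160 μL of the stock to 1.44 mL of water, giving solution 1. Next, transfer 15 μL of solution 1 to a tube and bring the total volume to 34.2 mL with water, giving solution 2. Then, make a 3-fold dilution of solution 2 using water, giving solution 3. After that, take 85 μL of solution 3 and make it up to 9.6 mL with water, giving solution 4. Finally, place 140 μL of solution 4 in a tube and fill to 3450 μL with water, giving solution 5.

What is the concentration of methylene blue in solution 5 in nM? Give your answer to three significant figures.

0.0420 nM

Step 1: 160 μL + 1.44 mL = 1600 μL total → factor 1600/160 = 10
Step 2: 15 μL brought to 34.2 mL → factor 34200/15 = 2280
Step 3: 3-fold → factor 3
Step 4: 85 μL brought to 9.6 mL → factor 9600/85 = 112.94
Step 5: 140 μL brought to 3450 μL → factor 3450/140 = 24.643
Overall dilution factor = 10 × 2280 × 3 × 112.94 × 24.643 = 1.9037 × 10^8
Final = 8.00 mM / 1.9037 × 10^8 = 4.202 × 10^-8 mM = 0.0420 nM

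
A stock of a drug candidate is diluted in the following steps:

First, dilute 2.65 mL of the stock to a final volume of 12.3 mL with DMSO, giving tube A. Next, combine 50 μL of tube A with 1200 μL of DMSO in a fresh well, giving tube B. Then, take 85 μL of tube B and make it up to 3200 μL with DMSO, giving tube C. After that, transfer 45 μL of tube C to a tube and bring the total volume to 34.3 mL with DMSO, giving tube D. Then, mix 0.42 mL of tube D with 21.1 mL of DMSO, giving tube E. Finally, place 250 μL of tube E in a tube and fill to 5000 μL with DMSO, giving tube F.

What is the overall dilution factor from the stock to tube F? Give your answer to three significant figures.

Step 1: 2.65 mL brought to 12.3 mL → factor 12.3/2.65 = 4.6415
Step 2: 50 μL + 1200 μL = 1250 μL total → factor 1250/50 = 25
Step 3: 85 μL brought to 3200 μL → factor 3200/85 = 37.647
Step 4: 45 μL brought to 34.3 mL → factor 34300/45 = 762.22
Step 5: 0.42 mL + 21.1 mL = 21.52 mL total → factor 21.52/0.42 = 51.238
Step 6: 250 μL brought to 5000 μL → factor 5000/250 = 20
Overall dilution factor = 4.6415 × 25 × 37.647 × 762.22 × 51.238 × 20 = 3.4122 × 10^9

3.41 × 10^9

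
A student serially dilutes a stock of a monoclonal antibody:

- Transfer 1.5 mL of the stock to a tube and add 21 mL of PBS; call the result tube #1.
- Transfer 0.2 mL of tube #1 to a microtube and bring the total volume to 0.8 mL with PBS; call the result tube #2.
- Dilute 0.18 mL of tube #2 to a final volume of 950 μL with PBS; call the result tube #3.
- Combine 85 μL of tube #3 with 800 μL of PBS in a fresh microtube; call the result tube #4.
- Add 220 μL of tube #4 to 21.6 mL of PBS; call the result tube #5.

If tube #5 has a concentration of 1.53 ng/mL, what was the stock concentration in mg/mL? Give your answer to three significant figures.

Step 1: 1.5 mL + 21 mL = 22.5 mL total → factor 22.5/1.5 = 15
Step 2: 0.2 mL brought to 0.8 mL → factor 0.8/0.2 = 4
Step 3: 0.18 mL brought to 950 μL → factor 0.95/0.18 = 5.2778
Step 4: 85 μL + 800 μL = 885 μL total → factor 885/85 = 10.412
Step 5: 220 μL + 21.6 mL = 21820 μL total → factor 21820/220 = 99.182
Overall dilution factor = 15 × 4 × 5.2778 × 10.412 × 99.182 = 3.2701 × 10^5
Stock = 1.53 ng/mL × 3.2701 × 10^5 = 5.003 × 10^5 ng/mL = 0.500 mg/mL

0.500 mg/mL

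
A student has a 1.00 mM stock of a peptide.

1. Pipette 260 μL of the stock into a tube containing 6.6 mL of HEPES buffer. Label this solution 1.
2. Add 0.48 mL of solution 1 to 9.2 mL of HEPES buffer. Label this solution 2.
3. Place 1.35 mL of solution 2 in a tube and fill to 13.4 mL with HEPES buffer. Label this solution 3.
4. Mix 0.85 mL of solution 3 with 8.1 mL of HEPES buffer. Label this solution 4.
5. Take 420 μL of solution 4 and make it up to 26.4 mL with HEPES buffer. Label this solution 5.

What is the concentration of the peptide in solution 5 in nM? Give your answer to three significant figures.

0.286 nM

Step 1: 260 μL + 6.6 mL = 6860 μL total → factor 6860/260 = 26.385
Step 2: 0.48 mL + 9.2 mL = 9.68 mL total → factor 9.68/0.48 = 20.167
Step 3: 1.35 mL brought to 13.4 mL → factor 13.4/1.35 = 9.9259
Step 4: 0.85 mL + 8.1 mL = 8.95 mL total → factor 8.95/0.85 = 10.529
Step 5: 420 μL brought to 26.4 mL → factor 26400/420 = 62.857
Overall dilution factor = 26.385 × 20.167 × 9.9259 × 10.529 × 62.857 = 3.4955 × 10^6
Final = 1.00 mM / 3.4955 × 10^6 = 2.861 × 10^-7 mM = 0.286 nM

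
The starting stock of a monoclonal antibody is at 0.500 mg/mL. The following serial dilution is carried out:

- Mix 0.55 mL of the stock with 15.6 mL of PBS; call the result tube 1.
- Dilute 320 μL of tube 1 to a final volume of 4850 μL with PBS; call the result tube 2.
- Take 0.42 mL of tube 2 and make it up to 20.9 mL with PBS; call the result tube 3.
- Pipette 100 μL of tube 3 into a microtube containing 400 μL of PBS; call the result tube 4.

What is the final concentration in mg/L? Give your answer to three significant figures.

Step 1: 0.55 mL + 15.6 mL = 16.15 mL total → factor 16.15/0.55 = 29.364
Step 2: 320 μL brought to 4850 μL → factor 4850/320 = 15.156
Step 3: 0.42 mL brought to 20.9 mL → factor 20.9/0.42 = 49.762
Step 4: 100 μL + 400 μL = 500 μL total → factor 500/100 = 5
Overall dilution factor = 29.364 × 15.156 × 49.762 × 5 = 1.1073 × 10^5
Final = 0.500 mg/mL / 1.1073 × 10^5 = 4.515 × 10^-6 mg/mL = 0.00452 mg/L

0.00452 mg/L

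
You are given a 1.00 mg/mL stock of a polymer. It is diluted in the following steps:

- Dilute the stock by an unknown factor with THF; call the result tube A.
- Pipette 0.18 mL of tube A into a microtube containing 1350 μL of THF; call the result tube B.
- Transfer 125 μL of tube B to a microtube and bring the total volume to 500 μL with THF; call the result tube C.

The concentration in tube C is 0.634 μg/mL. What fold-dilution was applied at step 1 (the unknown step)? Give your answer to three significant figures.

46.4-fold

Step 1: unknown factor x
Step 2: 0.18 mL + 1350 μL = 1.53 mL total → factor 1.53/0.18 = 8.5
Step 3: 125 μL brought to 500 μL → factor 500/125 = 4
Product of known-step factors = 34
Overall factor = 1.00 mg/mL / (0.634 μg/mL) = 1577.3
x = 1577.3 / 34 = 46.4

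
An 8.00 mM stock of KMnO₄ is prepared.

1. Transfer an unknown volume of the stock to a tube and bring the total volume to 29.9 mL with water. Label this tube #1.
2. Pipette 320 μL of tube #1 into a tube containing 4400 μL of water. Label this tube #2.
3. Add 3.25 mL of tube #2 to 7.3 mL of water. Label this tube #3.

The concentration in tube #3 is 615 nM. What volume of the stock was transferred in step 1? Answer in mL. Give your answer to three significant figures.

Step 1: v brought to 29.9 mL → factor = 29.9 mL/v
Step 2: 320 μL + 4400 μL = 4720 μL total → factor 4720/320 = 14.75
Step 3: 3.25 mL + 7.3 mL = 10.55 mL total → factor 10.55/3.25 = 3.2462
Product of known-step factors = 47.881
Overall factor = 8.00 mM / (615 nM) = 13008
Step-1 factor = 13008 / 47.881 = 271.68
v = 29.9 mL / 271.68 = 0.110 mL

0.110 mL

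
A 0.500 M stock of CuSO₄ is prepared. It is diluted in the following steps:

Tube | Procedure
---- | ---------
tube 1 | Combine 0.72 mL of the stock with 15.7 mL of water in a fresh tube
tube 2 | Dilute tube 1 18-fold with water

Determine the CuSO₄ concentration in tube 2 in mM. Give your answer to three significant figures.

1.22 mM

Step 1: 0.72 mL + 15.7 mL = 16.42 mL total → factor 16.42/0.72 = 22.806
Step 2: 18-fold → factor 18
Overall dilution factor = 22.806 × 18 = 410.5
Final = 0.500 M / 410.5 = 0.001218 M = 1.22 mM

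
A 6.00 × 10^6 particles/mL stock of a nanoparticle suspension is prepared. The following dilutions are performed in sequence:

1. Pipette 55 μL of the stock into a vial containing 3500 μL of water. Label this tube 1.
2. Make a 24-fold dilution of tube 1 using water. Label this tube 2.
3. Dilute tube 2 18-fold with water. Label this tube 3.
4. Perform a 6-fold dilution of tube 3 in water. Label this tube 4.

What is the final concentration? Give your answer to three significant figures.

35.8 particles/mL

Step 1: 55 μL + 3500 μL = 3555 μL total → factor 3555/55 = 64.636
Step 2: 24-fold → factor 24
Step 3: 18-fold → factor 18
Step 4: 6-fold → factor 6
Overall dilution factor = 64.636 × 24 × 18 × 6 = 1.6754 × 10^5
Final = 6.00 × 10^6 particles/mL / 1.6754 × 10^5 = 35.8 particles/mL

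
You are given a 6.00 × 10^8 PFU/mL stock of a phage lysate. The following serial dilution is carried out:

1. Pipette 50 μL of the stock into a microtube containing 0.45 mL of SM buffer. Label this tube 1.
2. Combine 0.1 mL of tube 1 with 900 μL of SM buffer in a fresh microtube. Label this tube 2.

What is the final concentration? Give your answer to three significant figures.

Step 1: 50 μL + 0.45 mL = 500 μL total → factor 500/50 = 10
Step 2: 0.1 mL + 900 μL = 1 mL total → factor 1/0.1 = 10
Overall dilution factor = 10 × 10 = 100
Final = 6.00 × 10^8 PFU/mL / 100 = 6.00 × 10^6 PFU/mL

6.00 × 10^6 PFU/mL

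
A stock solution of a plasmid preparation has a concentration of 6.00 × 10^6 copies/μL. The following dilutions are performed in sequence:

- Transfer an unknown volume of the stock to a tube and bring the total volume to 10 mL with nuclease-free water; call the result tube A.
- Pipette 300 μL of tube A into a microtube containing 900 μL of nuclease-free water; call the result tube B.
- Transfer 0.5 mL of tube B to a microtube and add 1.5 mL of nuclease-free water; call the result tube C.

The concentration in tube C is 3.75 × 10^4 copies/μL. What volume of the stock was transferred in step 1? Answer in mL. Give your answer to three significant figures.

Step 1: v brought to 10 mL → factor = 10 mL/v
Step 2: 300 μL + 900 μL = 1200 μL total → factor 1200/300 = 4
Step 3: 0.5 mL + 1.5 mL = 2 mL total → factor 2/0.5 = 4
Product of known-step factors = 16
Overall factor = 6.00 × 10^6 copies/μL / (3.75 × 10^4 copies/μL) = 160
Step-1 factor = 160 / 16 = 10
v = 10 mL / 10 = 1.00 mL

1.00 mL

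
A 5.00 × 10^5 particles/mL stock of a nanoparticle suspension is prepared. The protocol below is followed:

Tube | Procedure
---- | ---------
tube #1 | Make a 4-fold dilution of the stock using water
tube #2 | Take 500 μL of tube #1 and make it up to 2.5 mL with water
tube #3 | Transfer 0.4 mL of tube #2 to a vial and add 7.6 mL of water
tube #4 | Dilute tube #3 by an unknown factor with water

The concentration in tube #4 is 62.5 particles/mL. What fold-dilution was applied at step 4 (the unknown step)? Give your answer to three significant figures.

20.0-fold

Step 1: 4-fold → factor 4
Step 2: 500 μL brought to 2.5 mL → factor 2500/500 = 5
Step 3: 0.4 mL + 7.6 mL = 8 mL total → factor 8/0.4 = 20
Step 4: unknown factor x
Product of known-step factors = 400
Overall factor = 5.00 × 10^5 particles/mL / (62.5 particles/mL) = 8000
x = 8000 / 400 = 20.0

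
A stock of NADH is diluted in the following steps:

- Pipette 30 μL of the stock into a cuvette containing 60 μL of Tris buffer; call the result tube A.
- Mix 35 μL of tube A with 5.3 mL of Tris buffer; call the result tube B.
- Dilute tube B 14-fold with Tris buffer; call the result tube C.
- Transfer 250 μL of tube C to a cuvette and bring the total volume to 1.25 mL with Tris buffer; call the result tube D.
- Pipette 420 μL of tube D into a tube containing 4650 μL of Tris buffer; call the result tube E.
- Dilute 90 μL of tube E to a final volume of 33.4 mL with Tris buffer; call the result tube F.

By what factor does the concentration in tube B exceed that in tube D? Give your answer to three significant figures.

70.0

Step 1: 30 μL + 60 μL = 90 μL total → factor 90/30 = 3
Step 2: 35 μL + 5.3 mL = 5335 μL total → factor 5335/35 = 152.43
Step 3: 14-fold → factor 14
Step 4: 250 μL brought to 1.25 mL → factor 1250/250 = 5
Dilution factor to tube B = 457.29; to tube D = 32010
[tube B]/[tube D] = (factor to tube D)/(factor to tube B) = 32010/457.29 = 70.0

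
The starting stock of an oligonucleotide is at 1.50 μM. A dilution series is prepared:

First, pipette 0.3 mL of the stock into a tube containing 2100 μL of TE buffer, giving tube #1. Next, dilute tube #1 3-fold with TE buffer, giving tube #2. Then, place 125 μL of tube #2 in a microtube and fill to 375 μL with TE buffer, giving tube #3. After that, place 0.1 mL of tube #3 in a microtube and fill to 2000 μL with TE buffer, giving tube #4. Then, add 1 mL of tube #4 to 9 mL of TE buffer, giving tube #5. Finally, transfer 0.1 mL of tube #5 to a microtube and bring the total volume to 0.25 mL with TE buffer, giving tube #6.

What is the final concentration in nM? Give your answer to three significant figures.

0.0417 nM

Step 1: 0.3 mL + 2100 μL = 2.4 mL total → factor 2.4/0.3 = 8
Step 2: 3-fold → factor 3
Step 3: 125 μL brought to 375 μL → factor 375/125 = 3
Step 4: 0.1 mL brought to 2000 μL → factor 2/0.1 = 20
Step 5: 1 mL + 9 mL = 10 mL total → factor 10/1 = 10
Step 6: 0.1 mL brought to 0.25 mL → factor 0.25/0.1 = 2.5
Overall dilution factor = 8 × 3 × 3 × 20 × 10 × 2.5 = 36000
Final = 1.50 μM / 36000 = 4.167 × 10^-5 μM = 0.0417 nM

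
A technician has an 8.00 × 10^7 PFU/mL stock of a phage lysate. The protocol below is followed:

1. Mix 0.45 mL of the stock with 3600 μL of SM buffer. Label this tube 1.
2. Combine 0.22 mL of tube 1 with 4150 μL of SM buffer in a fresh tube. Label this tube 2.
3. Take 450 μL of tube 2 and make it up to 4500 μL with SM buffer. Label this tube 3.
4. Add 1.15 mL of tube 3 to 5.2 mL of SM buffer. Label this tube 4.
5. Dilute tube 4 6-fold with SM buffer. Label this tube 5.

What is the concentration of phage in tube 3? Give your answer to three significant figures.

4.47 × 10^4 PFU/mL

Step 1: 0.45 mL + 3600 μL = 4.05 mL total → factor 4.05/0.45 = 9
Step 2: 0.22 mL + 4150 μL = 4.37 mL total → factor 4.37/0.22 = 19.864
Step 3: 450 μL brought to 4500 μL → factor 4500/450 = 10
Dilution factor through tube 3 = 9 × 19.864 × 10 = 1787.7
[tube 3] = 8.00 × 10^7 PFU/mL / 1787.7 = 4.47 × 10^4 PFU/mL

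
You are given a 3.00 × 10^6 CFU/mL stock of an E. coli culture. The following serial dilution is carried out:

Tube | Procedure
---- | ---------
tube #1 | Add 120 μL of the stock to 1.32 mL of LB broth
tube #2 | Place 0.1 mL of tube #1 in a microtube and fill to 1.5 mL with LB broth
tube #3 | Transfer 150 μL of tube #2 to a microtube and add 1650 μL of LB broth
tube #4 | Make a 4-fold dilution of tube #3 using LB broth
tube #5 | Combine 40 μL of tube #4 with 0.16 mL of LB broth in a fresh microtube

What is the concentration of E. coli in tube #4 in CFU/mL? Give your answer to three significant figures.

Step 1: 120 μL + 1.32 mL = 1440 μL total → factor 1440/120 = 12
Step 2: 0.1 mL brought to 1.5 mL → factor 1.5/0.1 = 15
Step 3: 150 μL + 1650 μL = 1800 μL total → factor 1800/150 = 12
Step 4: 4-fold → factor 4
Dilution factor through tube #4 = 12 × 15 × 12 × 4 = 8640
[tube #4] = 3.00 × 10^6 CFU/mL / 8640 = 347 CFU/mL

347 CFU/mL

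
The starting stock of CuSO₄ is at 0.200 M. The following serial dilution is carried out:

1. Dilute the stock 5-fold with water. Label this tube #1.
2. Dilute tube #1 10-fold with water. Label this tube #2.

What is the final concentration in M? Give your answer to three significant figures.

0.00400 M

Step 1: 5-fold → factor 5
Step 2: 10-fold → factor 10
Overall dilution factor = 5 × 10 = 50
Final = 0.200 M / 50 = 0.00400 M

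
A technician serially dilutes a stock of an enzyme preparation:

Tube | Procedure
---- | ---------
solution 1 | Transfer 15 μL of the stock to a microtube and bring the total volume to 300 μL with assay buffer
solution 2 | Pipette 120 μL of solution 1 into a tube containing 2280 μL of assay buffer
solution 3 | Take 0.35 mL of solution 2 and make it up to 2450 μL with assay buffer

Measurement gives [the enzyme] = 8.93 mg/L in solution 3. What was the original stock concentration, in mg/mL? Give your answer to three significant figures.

Step 1: 15 μL brought to 300 μL → factor 300/15 = 20
Step 2: 120 μL + 2280 μL = 2400 μL total → factor 2400/120 = 20
Step 3: 0.35 mL brought to 2450 μL → factor 2.45/0.35 = 7
Overall dilution factor = 20 × 20 × 7 = 2800
Stock = 8.93 mg/L × 2800 = 2.500 × 10^4 mg/L = 25.0 mg/mL

25.0 mg/mL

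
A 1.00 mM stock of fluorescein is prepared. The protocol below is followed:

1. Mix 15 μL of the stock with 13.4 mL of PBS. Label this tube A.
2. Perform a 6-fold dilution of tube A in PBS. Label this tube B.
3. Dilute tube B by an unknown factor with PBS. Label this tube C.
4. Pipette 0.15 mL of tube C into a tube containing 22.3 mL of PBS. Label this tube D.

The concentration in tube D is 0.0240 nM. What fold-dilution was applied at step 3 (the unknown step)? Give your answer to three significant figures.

51.9-fold

Step 1: 15 μL + 13.4 mL = 13415 μL total → factor 13415/15 = 894.33
Step 2: 6-fold → factor 6
Step 3: unknown factor x
Step 4: 0.15 mL + 22.3 mL = 22.45 mL total → factor 22.45/0.15 = 149.67
Product of known-step factors = 8.0311 × 10^5
Overall factor = 1.00 mM / (0.0240 nM) = 4.1667 × 10^7
x = 4.1667 × 10^7 / 8.0311 × 10^5 = 51.9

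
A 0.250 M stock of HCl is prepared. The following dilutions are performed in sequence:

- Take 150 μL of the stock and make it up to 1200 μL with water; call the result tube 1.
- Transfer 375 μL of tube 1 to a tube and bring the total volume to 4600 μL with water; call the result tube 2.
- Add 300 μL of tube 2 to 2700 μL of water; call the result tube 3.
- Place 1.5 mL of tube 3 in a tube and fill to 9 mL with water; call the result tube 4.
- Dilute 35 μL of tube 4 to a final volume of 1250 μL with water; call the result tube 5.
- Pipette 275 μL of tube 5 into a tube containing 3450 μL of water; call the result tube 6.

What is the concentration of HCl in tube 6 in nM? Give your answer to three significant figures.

87.8 nM

Step 1: 150 μL brought to 1200 μL → factor 1200/150 = 8
Step 2: 375 μL brought to 4600 μL → factor 4600/375 = 12.267
Step 3: 300 μL + 2700 μL = 3000 μL total → factor 3000/300 = 10
Step 4: 1.5 mL brought to 9 mL → factor 9/1.5 = 6
Step 5: 35 μL brought to 1250 μL → factor 1250/35 = 35.714
Step 6: 275 μL + 3450 μL = 3725 μL total → factor 3725/275 = 13.545
Overall dilution factor = 8 × 12.267 × 10 × 6 × 35.714 × 13.545 = 2.8484 × 10^6
Final = 0.250 M / 2.8484 × 10^6 = 8.777 × 10^-8 M = 87.8 nM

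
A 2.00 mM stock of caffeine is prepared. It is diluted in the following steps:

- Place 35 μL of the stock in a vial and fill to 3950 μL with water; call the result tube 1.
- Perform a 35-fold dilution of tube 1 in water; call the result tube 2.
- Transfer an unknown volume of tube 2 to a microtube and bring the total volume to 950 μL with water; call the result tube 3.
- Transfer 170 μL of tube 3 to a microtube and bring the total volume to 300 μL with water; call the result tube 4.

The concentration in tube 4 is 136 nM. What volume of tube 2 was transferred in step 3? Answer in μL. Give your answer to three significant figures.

450 μL

Step 1: 35 μL brought to 3950 μL → factor 3950/35 = 112.86
Step 2: 35-fold → factor 35
Step 3: v brought to 950 μL → factor = 950 μL/v
Step 4: 170 μL brought to 300 μL → factor 300/170 = 1.7647
Product of known-step factors = 6970.6
Overall factor = 2.00 mM / (136 nM) = 14706
Step-3 factor = 14706 / 6970.6 = 2.1097
v = 950 μL / 2.1097 = 450 μL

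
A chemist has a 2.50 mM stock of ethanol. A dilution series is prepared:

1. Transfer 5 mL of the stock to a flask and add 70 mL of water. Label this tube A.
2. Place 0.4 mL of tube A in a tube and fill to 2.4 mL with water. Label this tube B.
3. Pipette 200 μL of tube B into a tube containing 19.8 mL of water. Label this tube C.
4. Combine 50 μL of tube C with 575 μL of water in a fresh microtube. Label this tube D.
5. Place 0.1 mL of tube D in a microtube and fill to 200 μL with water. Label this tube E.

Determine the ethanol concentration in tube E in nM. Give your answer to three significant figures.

11.1 nM

Step 1: 5 mL + 70 mL = 75 mL total → factor 75/5 = 15
Step 2: 0.4 mL brought to 2.4 mL → factor 2.4/0.4 = 6
Step 3: 200 μL + 19.8 mL = 20000 μL total → factor 20000/200 = 100
Step 4: 50 μL + 575 μL = 625 μL total → factor 625/50 = 12.5
Step 5: 0.1 mL brought to 200 μL → factor 0.2/0.1 = 2
Overall dilution factor = 15 × 6 × 100 × 12.5 × 2 = 2.25 × 10^5
Final = 2.50 mM / 2.25 × 10^5 = 1.111 × 10^-5 mM = 11.1 nM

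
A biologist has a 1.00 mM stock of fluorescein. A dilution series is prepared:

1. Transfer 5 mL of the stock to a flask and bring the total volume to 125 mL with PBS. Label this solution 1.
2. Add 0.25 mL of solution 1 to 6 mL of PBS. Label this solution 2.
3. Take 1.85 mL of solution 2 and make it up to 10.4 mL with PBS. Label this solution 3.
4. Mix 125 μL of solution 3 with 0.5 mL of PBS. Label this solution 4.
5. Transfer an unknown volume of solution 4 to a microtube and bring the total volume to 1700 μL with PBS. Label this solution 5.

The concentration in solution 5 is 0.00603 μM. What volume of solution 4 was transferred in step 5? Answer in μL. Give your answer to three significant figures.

Step 1: 5 mL brought to 125 mL → factor 125/5 = 25
Step 2: 0.25 mL + 6 mL = 6.25 mL total → factor 6.25/0.25 = 25
Step 3: 1.85 mL brought to 10.4 mL → factor 10.4/1.85 = 5.6216
Step 4: 125 μL + 0.5 mL = 625 μL total → factor 625/125 = 5
Step 5: v brought to 1700 μL → factor = 1700 μL/v
Product of known-step factors = 17568
Overall factor = 1.00 mM / (0.00603 μM) = 1.6584 × 10^5
Step-5 factor = 1.6584 × 10^5 / 17568 = 9.44
v = 1700 μL / 9.44 = 180 μL

180 μL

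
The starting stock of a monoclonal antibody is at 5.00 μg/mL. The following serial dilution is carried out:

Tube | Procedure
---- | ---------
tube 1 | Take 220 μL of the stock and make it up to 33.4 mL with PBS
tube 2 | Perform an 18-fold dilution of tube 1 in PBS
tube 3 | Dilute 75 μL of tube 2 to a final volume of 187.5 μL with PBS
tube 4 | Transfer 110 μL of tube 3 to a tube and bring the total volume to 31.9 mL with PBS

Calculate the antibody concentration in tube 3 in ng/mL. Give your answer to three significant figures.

0.732 ng/mL

Step 1: 220 μL brought to 33.4 mL → factor 33400/220 = 151.82
Step 2: 18-fold → factor 18
Step 3: 75 μL brought to 187.5 μL → factor 187.5/75 = 2.5
Dilution factor through tube 3 = 151.82 × 18 × 2.5 = 6831.8
[tube 3] = 5.00 μg/mL / 6831.8 = 0.0007319 μg/mL = 0.732 ng/mL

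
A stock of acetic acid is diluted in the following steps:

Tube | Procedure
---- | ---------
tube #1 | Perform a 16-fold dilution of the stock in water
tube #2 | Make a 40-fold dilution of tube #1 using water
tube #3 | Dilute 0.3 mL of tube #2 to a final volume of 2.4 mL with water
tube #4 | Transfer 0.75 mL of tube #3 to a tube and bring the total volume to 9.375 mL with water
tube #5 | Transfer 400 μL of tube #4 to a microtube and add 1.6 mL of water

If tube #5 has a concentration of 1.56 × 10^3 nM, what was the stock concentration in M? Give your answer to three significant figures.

Step 1: 16-fold → factor 16
Step 2: 40-fold → factor 40
Step 3: 0.3 mL brought to 2.4 mL → factor 2.4/0.3 = 8
Step 4: 0.75 mL brought to 9.375 mL → factor 9.375/0.75 = 12.5
Step 5: 400 μL + 1.6 mL = 2000 μL total → factor 2000/400 = 5
Overall dilution factor = 16 × 40 × 8 × 12.5 × 5 = 3.2 × 10^5
Stock = 1.56 × 10^3 nM × 3.2 × 10^5 = 4.992 × 10^8 nM = 0.499 M

0.499 M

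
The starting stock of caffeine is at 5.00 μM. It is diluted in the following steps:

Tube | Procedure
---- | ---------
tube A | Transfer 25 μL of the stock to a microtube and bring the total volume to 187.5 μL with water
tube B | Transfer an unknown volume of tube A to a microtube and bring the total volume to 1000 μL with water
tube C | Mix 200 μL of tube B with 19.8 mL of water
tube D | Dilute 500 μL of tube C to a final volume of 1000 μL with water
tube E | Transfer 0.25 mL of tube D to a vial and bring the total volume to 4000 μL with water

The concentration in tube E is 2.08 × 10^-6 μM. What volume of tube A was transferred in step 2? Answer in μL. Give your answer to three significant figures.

9.98 μL

Step 1: 25 μL brought to 187.5 μL → factor 187.5/25 = 7.5
Step 2: v brought to 1000 μL → factor = 1000 μL/v
Step 3: 200 μL + 19.8 mL = 20000 μL total → factor 20000/200 = 100
Step 4: 500 μL brought to 1000 μL → factor 1000/500 = 2
Step 5: 0.25 mL brought to 4000 μL → factor 4/0.25 = 16
Product of known-step factors = 24000
Overall factor = 5.00 μM / (2.08 × 10^-6 μM) = 2.4038 × 10^6
Step-2 factor = 2.4038 × 10^6 / 24000 = 100.16
v = 1000 μL / 100.16 = 9.98 μL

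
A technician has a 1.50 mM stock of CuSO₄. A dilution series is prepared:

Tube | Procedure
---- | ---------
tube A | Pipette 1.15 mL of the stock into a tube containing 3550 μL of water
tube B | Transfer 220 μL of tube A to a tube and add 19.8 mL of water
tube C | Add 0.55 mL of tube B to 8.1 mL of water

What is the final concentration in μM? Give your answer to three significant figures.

0.256 μM

Step 1: 1.15 mL + 3550 μL = 4.7 mL total → factor 4.7/1.15 = 4.087
Step 2: 220 μL + 19.8 mL = 20020 μL total → factor 20020/220 = 91
Step 3: 0.55 mL + 8.1 mL = 8.65 mL total → factor 8.65/0.55 = 15.727
Overall dilution factor = 4.087 × 91 × 15.727 = 5849.2
Final = 1.50 mM / 5849.2 = 0.0002564 mM = 0.256 μM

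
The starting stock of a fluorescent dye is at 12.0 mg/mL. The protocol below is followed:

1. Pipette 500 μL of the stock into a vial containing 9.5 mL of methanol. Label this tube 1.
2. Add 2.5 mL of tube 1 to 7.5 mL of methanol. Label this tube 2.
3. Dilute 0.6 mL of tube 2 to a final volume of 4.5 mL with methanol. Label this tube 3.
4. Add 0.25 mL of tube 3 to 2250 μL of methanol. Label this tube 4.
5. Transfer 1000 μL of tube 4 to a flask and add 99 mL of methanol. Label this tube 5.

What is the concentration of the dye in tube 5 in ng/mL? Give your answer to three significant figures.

Step 1: 500 μL + 9.5 mL = 10000 μL total → factor 10000/500 = 20
Step 2: 2.5 mL + 7.5 mL = 10 mL total → factor 10/2.5 = 4
Step 3: 0.6 mL brought to 4.5 mL → factor 4.5/0.6 = 7.5
Step 4: 0.25 mL + 2250 μL = 2.5 mL total → factor 2.5/0.25 = 10
Step 5: 1000 μL + 99 mL = 1 × 10^5 μL total → factor 1 × 10^5/1000 = 100
Overall dilution factor = 20 × 4 × 7.5 × 10 × 100 = 6 × 10^5
Final = 12.0 mg/mL / 6 × 10^5 = 2.000 × 10^-5 mg/mL = 20.0 ng/mL

20.0 ng/mL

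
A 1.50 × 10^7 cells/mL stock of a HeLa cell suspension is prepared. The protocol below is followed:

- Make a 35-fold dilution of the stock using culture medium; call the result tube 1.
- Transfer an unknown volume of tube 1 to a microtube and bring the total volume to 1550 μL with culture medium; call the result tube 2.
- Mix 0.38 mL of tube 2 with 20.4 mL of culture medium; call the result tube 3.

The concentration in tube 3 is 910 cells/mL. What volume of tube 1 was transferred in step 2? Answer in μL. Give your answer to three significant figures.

Step 1: 35-fold → factor 35
Step 2: v brought to 1550 μL → factor = 1550 μL/v
Step 3: 0.38 mL + 20.4 mL = 20.78 mL total → factor 20.78/0.38 = 54.684
Product of known-step factors = 1913.9
Overall factor = 1.50 × 10^7 cells/mL / (910 cells/mL) = 16484
Step-2 factor = 16484 / 1913.9 = 8.6123
v = 1550 μL / 8.6123 = 180 μL

180 μL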